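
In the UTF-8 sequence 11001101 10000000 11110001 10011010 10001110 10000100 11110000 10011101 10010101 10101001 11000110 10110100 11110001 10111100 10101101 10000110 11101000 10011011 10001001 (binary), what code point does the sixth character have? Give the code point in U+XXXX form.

Offset 0: leading byte 0xCD = 11001101 → 2-byte char #1 = CD 80.
Offset 2: leading byte 0xF1 = 11110001 → 4-byte char #2 = F1 9A 8E 84.
Offset 6: leading byte 0xF0 = 11110000 → 4-byte char #3 = F0 9D 95 A9.
Offset 10: leading byte 0xC6 = 11000110 → 2-byte char #4 = C6 B4.
Offset 12: leading byte 0xF1 = 11110001 → 4-byte char #5 = F1 BC AD 86.
Offset 16: leading byte 0xE8 = 11101000 → 3-byte char #6 = E8 9B 89.
Leading byte 0xE8 = 11101000 matches 1110xxxx → 3-byte sequence.
Byte 1: 0xE8 = 11101000, payload 1000 (4 bits).
Byte 2: 0x9B = 10011011 (10xxxxxx ✓), payload 011011.
Byte 3: 0x89 = 10001001 (10xxxxxx ✓), payload 001001.
Concatenate: 1000011011001001 = 0x86C9 (16 bits → U+86C9).

U+86C9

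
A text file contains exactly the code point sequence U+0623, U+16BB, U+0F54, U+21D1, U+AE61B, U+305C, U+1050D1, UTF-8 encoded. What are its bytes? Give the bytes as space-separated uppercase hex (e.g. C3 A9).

D8 A3 E1 9A BB E0 BD 94 E2 87 91 F2 AE 98 9B E3 81 9C F4 85 83 91

U+0623: 2-byte form → D8 A3.
U+16BB: 3-byte form → E1 9A BB.
U+0F54: 3-byte form → E0 BD 94.
U+21D1: 3-byte form → E2 87 91.
U+AE61B: 4-byte form → F2 AE 98 9B.
U+305C: 3-byte form → E3 81 9C.
U+1050D1: 4-byte form → F4 85 83 91.
Concatenated (22 bytes): D8 A3 E1 9A BB E0 BD 94 E2 87 91 F2 AE 98 9B E3 81 9C F4 85 83 91.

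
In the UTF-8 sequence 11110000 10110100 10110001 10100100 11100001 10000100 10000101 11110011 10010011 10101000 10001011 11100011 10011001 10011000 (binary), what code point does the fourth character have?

Offset 0: leading byte 0xF0 = 11110000 → 4-byte char #1 = F0 B4 B1 A4.
Offset 4: leading byte 0xE1 = 11100001 → 3-byte char #2 = E1 84 85.
Offset 7: leading byte 0xF3 = 11110011 → 4-byte char #3 = F3 93 A8 8B.
Offset 11: leading byte 0xE3 = 11100011 → 3-byte char #4 = E3 99 98.
Leading byte 0xE3 = 11100011 matches 1110xxxx → 3-byte sequence.
Byte 1: 0xE3 = 11100011, payload 0011 (4 bits).
Byte 2: 0x99 = 10011001 (10xxxxxx ✓), payload 011001.
Byte 3: 0x98 = 10011000 (10xxxxxx ✓), payload 011000.
Concatenate: 0011011001011000 = 0x3658 (16 bits → U+3658).

U+3658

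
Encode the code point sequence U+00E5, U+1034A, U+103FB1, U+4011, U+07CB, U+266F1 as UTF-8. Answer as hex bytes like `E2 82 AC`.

U+00E5: 2-byte form → C3 A5.
U+1034A: 4-byte form → F0 90 8D 8A.
U+103FB1: 4-byte form → F4 83 BE B1.
U+4011: 3-byte form → E4 80 91.
U+07CB: 2-byte form → DF 8B.
U+266F1: 4-byte form → F0 A6 9B B1.
Concatenated (19 bytes): C3 A5 F0 90 8D 8A F4 83 BE B1 E4 80 91 DF 8B F0 A6 9B B1.

C3 A5 F0 90 8D 8A F4 83 BE B1 E4 80 91 DF 8B F0 A6 9B B1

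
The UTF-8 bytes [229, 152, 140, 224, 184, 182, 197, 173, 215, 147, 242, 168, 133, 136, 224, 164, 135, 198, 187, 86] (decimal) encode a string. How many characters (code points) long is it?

Byte at offset 0: 0xE5 = 11100101 → 3-byte char (#1). Advance 3.
Byte at offset 3: 0xE0 = 11100000 → 3-byte char (#2). Advance 3.
Byte at offset 6: 0xC5 = 11000101 → 2-byte char (#3). Advance 2.
Byte at offset 8: 0xD7 = 11010111 → 2-byte char (#4). Advance 2.
Byte at offset 10: 0xF2 = 11110010 → 4-byte char (#5). Advance 4.
Byte at offset 14: 0xE0 = 11100000 → 3-byte char (#6). Advance 3.
Byte at offset 17: 0xC6 = 11000110 → 2-byte char (#7). Advance 2.
Byte at offset 19: 0x56 = 01010110 → 1-byte char (#8). Advance 1.
Reached end at offset 20 after 8 code points.

8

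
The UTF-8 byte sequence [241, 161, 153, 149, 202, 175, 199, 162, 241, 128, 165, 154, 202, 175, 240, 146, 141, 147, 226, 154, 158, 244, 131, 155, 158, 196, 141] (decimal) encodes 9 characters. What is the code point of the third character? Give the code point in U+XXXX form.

U+01E2

Offset 0: leading byte 0xF1 = 11110001 → 4-byte char #1 = F1 A1 99 95.
Offset 4: leading byte 0xCA = 11001010 → 2-byte char #2 = CA AF.
Offset 6: leading byte 0xC7 = 11000111 → 2-byte char #3 = C7 A2.
Leading byte 0xC7 = 11000111 matches 110xxxxx → 2-byte sequence.
Byte 1: 0xC7 = 11000111, payload 00111 (5 bits).
Byte 2: 0xA2 = 10100010 (10xxxxxx ✓), payload 100010.
Concatenate: 00111100010 = 0x1E2 (11 bits → U+01E2).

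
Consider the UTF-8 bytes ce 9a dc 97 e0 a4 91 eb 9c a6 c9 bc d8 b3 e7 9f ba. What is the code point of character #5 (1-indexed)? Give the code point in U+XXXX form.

Offset 0: leading byte 0xCE = 11001110 → 2-byte char #1 = CE 9A.
Offset 2: leading byte 0xDC = 11011100 → 2-byte char #2 = DC 97.
Offset 4: leading byte 0xE0 = 11100000 → 3-byte char #3 = E0 A4 91.
Offset 7: leading byte 0xEB = 11101011 → 3-byte char #4 = EB 9C A6.
Offset 10: leading byte 0xC9 = 11001001 → 2-byte char #5 = C9 BC.
Leading byte 0xC9 = 11001001 matches 110xxxxx → 2-byte sequence.
Byte 1: 0xC9 = 11001001, payload 01001 (5 bits).
Byte 2: 0xBC = 10111100 (10xxxxxx ✓), payload 111100.
Concatenate: 01001111100 = 0x27C (11 bits → U+027C).

U+027C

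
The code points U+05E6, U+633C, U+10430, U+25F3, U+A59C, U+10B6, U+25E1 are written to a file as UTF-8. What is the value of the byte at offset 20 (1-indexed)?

1-indexed offset 20 is 0-indexed offset 19.
U+05E6 → 2-byte form D7 A6 at offsets 0–1.
U+633C → 3-byte form E6 8C BC at offsets 2–4.
U+10430 → 4-byte form F0 90 90 B0 at offsets 5–8.
U+25F3 → 3-byte form E2 97 B3 at offsets 9–11.
U+A59C → 3-byte form EA 96 9C at offsets 12–14.
U+10B6 → 3-byte form E1 82 B6 at offsets 15–17.
U+25E1 → 3-byte form E2 97 A1 at offsets 18–20.
Offset 19 falls in char 7's range; it's byte 2 of E2 97 A1 = 0x97.

0x97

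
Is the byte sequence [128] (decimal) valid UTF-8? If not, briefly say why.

invalid (continuation byte with no leading byte)

Byte 0x80 = 10000000 has the form 10xxxxxx — a continuation byte — but there is no preceding leading byte.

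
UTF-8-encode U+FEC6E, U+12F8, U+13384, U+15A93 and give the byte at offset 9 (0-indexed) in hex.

0x8E

U+FEC6E → 4-byte form F3 BE B1 AE at offsets 0–3.
U+12F8 → 3-byte form E1 8B B8 at offsets 4–6.
U+13384 → 4-byte form F0 93 8E 84 at offsets 7–10.
Offset 9 falls in char 3's range; it's byte 3 of F0 93 8E 84 = 0x8E.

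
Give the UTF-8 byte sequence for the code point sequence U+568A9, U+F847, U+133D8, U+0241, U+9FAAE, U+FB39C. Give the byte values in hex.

F1 96 A2 A9 EF A1 87 F0 93 8F 98 C9 81 F2 9F AA AE F3 BB 8E 9C

U+568A9: 4-byte form → F1 96 A2 A9.
U+F847: 3-byte form → EF A1 87.
U+133D8: 4-byte form → F0 93 8F 98.
U+0241: 2-byte form → C9 81.
U+9FAAE: 4-byte form → F2 9F AA AE.
U+FB39C: 4-byte form → F3 BB 8E 9C.
Concatenated (21 bytes): F1 96 A2 A9 EF A1 87 F0 93 8F 98 C9 81 F2 9F AA AE F3 BB 8E 9C.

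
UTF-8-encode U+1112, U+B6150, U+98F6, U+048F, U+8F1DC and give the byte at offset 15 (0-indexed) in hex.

U+1112 → 3-byte form E1 84 92 at offsets 0–2.
U+B6150 → 4-byte form F2 B6 85 90 at offsets 3–6.
U+98F6 → 3-byte form E9 A3 B6 at offsets 7–9.
U+048F → 2-byte form D2 8F at offsets 10–11.
U+8F1DC → 4-byte form F2 8F 87 9C at offsets 12–15.
Offset 15 falls in char 5's range; it's byte 4 of F2 8F 87 9C = 0x9C.

0x9C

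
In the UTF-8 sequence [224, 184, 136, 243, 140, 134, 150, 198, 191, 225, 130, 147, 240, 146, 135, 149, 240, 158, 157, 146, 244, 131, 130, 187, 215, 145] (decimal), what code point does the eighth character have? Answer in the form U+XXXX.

U+05D1

Offset 0: leading byte 0xE0 = 11100000 → 3-byte char #1 = E0 B8 88.
Offset 3: leading byte 0xF3 = 11110011 → 4-byte char #2 = F3 8C 86 96.
Offset 7: leading byte 0xC6 = 11000110 → 2-byte char #3 = C6 BF.
Offset 9: leading byte 0xE1 = 11100001 → 3-byte char #4 = E1 82 93.
Offset 12: leading byte 0xF0 = 11110000 → 4-byte char #5 = F0 92 87 95.
Offset 16: leading byte 0xF0 = 11110000 → 4-byte char #6 = F0 9E 9D 92.
Offset 20: leading byte 0xF4 = 11110100 → 4-byte char #7 = F4 83 82 BB.
Offset 24: leading byte 0xD7 = 11010111 → 2-byte char #8 = D7 91.
Leading byte 0xD7 = 11010111 matches 110xxxxx → 2-byte sequence.
Byte 1: 0xD7 = 11010111, payload 10111 (5 bits).
Byte 2: 0x91 = 10010001 (10xxxxxx ✓), payload 010001.
Concatenate: 10111010001 = 0x5D1 (11 bits → U+05D1).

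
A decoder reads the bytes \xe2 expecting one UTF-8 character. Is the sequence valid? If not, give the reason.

invalid (sequence truncated)

Leading byte 0xE2 = 11100010 → 3-byte form, but only 1 byte is present.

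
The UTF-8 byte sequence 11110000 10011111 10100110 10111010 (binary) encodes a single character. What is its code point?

Leading byte 0xF0 = 11110000 matches 11110xxx → 4-byte sequence.
Byte 1: 0xF0 = 11110000, payload 000 (3 bits).
Byte 2: 0x9F = 10011111 (10xxxxxx ✓), payload 011111.
Byte 3: 0xA6 = 10100110 (10xxxxxx ✓), payload 100110.
Byte 4: 0xBA = 10111010 (10xxxxxx ✓), payload 111010.
Concatenate: 000011111100110111010 = 0x1F9BA (21 bits → U+1F9BA).

U+1F9BA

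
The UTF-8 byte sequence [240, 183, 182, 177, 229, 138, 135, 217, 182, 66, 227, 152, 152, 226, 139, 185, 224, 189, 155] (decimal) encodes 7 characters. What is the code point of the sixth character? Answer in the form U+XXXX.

Offset 0: leading byte 0xF0 = 11110000 → 4-byte char #1 = F0 B7 B6 B1.
Offset 4: leading byte 0xE5 = 11100101 → 3-byte char #2 = E5 8A 87.
Offset 7: leading byte 0xD9 = 11011001 → 2-byte char #3 = D9 B6.
Offset 9: leading byte 0x42 = 01000010 → 1-byte char #4 = 42.
Offset 10: leading byte 0xE3 = 11100011 → 3-byte char #5 = E3 98 98.
Offset 13: leading byte 0xE2 = 11100010 → 3-byte char #6 = E2 8B B9.
Leading byte 0xE2 = 11100010 matches 1110xxxx → 3-byte sequence.
Byte 1: 0xE2 = 11100010, payload 0010 (4 bits).
Byte 2: 0x8B = 10001011 (10xxxxxx ✓), payload 001011.
Byte 3: 0xB9 = 10111001 (10xxxxxx ✓), payload 111001.
Concatenate: 0010001011111001 = 0x22F9 (16 bits → U+22F9).

U+22F9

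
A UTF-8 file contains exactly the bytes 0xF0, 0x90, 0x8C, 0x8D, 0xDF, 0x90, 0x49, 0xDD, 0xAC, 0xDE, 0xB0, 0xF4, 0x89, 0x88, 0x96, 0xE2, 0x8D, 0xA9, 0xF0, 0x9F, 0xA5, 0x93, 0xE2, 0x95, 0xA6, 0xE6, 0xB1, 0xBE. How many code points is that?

Byte at offset 0: 0xF0 = 11110000 → 4-byte char (#1). Advance 4.
Byte at offset 4: 0xDF = 11011111 → 2-byte char (#2). Advance 2.
Byte at offset 6: 0x49 = 01001001 → 1-byte char (#3). Advance 1.
Byte at offset 7: 0xDD = 11011101 → 2-byte char (#4). Advance 2.
Byte at offset 9: 0xDE = 11011110 → 2-byte char (#5). Advance 2.
Byte at offset 11: 0xF4 = 11110100 → 4-byte char (#6). Advance 4.
Byte at offset 15: 0xE2 = 11100010 → 3-byte char (#7). Advance 3.
Byte at offset 18: 0xF0 = 11110000 → 4-byte char (#8). Advance 4.
Byte at offset 22: 0xE2 = 11100010 → 3-byte char (#9). Advance 3.
Byte at offset 25: 0xE6 = 11100110 → 3-byte char (#10). Advance 3.
Reached end at offset 28 after 10 code points.

10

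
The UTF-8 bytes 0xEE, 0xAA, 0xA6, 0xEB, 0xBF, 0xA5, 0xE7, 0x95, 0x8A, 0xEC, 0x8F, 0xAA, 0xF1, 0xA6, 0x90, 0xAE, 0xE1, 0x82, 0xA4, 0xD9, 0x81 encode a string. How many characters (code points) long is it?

Byte at offset 0: 0xEE = 11101110 → 3-byte char (#1). Advance 3.
Byte at offset 3: 0xEB = 11101011 → 3-byte char (#2). Advance 3.
Byte at offset 6: 0xE7 = 11100111 → 3-byte char (#3). Advance 3.
Byte at offset 9: 0xEC = 11101100 → 3-byte char (#4). Advance 3.
Byte at offset 12: 0xF1 = 11110001 → 4-byte char (#5). Advance 4.
Byte at offset 16: 0xE1 = 11100001 → 3-byte char (#6). Advance 3.
Byte at offset 19: 0xD9 = 11011001 → 2-byte char (#7). Advance 2.
Reached end at offset 21 after 7 code points.

7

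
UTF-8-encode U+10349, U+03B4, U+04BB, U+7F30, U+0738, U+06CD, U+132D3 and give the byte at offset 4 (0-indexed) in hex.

U+10349 → 4-byte form F0 90 8D 89 at offsets 0–3.
U+03B4 → 2-byte form CE B4 at offsets 4–5.
Offset 4 falls in char 2's range; it's byte 1 of CE B4 = 0xCE.

0xCE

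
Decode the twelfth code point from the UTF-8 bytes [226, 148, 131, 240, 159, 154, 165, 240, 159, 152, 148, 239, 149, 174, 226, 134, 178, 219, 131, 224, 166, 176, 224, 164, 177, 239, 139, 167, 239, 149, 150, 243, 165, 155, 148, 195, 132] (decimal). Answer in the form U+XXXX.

Offset 0: leading byte 0xE2 = 11100010 → 3-byte char #1 = E2 94 83.
Offset 3: leading byte 0xF0 = 11110000 → 4-byte char #2 = F0 9F 9A A5.
Offset 7: leading byte 0xF0 = 11110000 → 4-byte char #3 = F0 9F 98 94.
Offset 11: leading byte 0xEF = 11101111 → 3-byte char #4 = EF 95 AE.
Offset 14: leading byte 0xE2 = 11100010 → 3-byte char #5 = E2 86 B2.
Offset 17: leading byte 0xDB = 11011011 → 2-byte char #6 = DB 83.
Offset 19: leading byte 0xE0 = 11100000 → 3-byte char #7 = E0 A6 B0.
Offset 22: leading byte 0xE0 = 11100000 → 3-byte char #8 = E0 A4 B1.
Offset 25: leading byte 0xEF = 11101111 → 3-byte char #9 = EF 8B A7.
Offset 28: leading byte 0xEF = 11101111 → 3-byte char #10 = EF 95 96.
Offset 31: leading byte 0xF3 = 11110011 → 4-byte char #11 = F3 A5 9B 94.
Offset 35: leading byte 0xC3 = 11000011 → 2-byte char #12 = C3 84.
Leading byte 0xC3 = 11000011 matches 110xxxxx → 2-byte sequence.
Byte 1: 0xC3 = 11000011, payload 00011 (5 bits).
Byte 2: 0x84 = 10000100 (10xxxxxx ✓), payload 000100.
Concatenate: 00011000100 = 0xC4 (11 bits → U+00C4).

U+00C4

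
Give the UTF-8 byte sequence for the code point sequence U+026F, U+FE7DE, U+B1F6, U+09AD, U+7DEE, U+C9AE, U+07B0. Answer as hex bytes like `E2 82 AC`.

U+026F: 2-byte form → C9 AF.
U+FE7DE: 4-byte form → F3 BE 9F 9E.
U+B1F6: 3-byte form → EB 87 B6.
U+09AD: 3-byte form → E0 A6 AD.
U+7DEE: 3-byte form → E7 B7 AE.
U+C9AE: 3-byte form → EC A6 AE.
U+07B0: 2-byte form → DE B0.
Concatenated (20 bytes): C9 AF F3 BE 9F 9E EB 87 B6 E0 A6 AD E7 B7 AE EC A6 AE DE B0.

C9 AF F3 BE 9F 9E EB 87 B6 E0 A6 AD E7 B7 AE EC A6 AE DE B0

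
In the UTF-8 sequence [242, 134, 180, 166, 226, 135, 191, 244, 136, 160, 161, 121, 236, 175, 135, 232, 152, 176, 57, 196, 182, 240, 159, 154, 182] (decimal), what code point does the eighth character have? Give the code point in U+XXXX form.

U+0136

Offset 0: leading byte 0xF2 = 11110010 → 4-byte char #1 = F2 86 B4 A6.
Offset 4: leading byte 0xE2 = 11100010 → 3-byte char #2 = E2 87 BF.
Offset 7: leading byte 0xF4 = 11110100 → 4-byte char #3 = F4 88 A0 A1.
Offset 11: leading byte 0x79 = 01111001 → 1-byte char #4 = 79.
Offset 12: leading byte 0xEC = 11101100 → 3-byte char #5 = EC AF 87.
Offset 15: leading byte 0xE8 = 11101000 → 3-byte char #6 = E8 98 B0.
Offset 18: leading byte 0x39 = 00111001 → 1-byte char #7 = 39.
Offset 19: leading byte 0xC4 = 11000100 → 2-byte char #8 = C4 B6.
Leading byte 0xC4 = 11000100 matches 110xxxxx → 2-byte sequence.
Byte 1: 0xC4 = 11000100, payload 00100 (5 bits).
Byte 2: 0xB6 = 10110110 (10xxxxxx ✓), payload 110110.
Concatenate: 00100110110 = 0x136 (11 bits → U+0136).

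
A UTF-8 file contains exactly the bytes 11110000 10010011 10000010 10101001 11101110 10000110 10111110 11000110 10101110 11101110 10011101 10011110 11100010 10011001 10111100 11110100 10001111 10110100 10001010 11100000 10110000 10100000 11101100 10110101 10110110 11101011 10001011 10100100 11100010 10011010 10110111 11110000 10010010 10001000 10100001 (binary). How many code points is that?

11

Byte at offset 0: 0xF0 = 11110000 → 4-byte char (#1). Advance 4.
Byte at offset 4: 0xEE = 11101110 → 3-byte char (#2). Advance 3.
Byte at offset 7: 0xC6 = 11000110 → 2-byte char (#3). Advance 2.
Byte at offset 9: 0xEE = 11101110 → 3-byte char (#4). Advance 3.
Byte at offset 12: 0xE2 = 11100010 → 3-byte char (#5). Advance 3.
Byte at offset 15: 0xF4 = 11110100 → 4-byte char (#6). Advance 4.
Byte at offset 19: 0xE0 = 11100000 → 3-byte char (#7). Advance 3.
Byte at offset 22: 0xEC = 11101100 → 3-byte char (#8). Advance 3.
Byte at offset 25: 0xEB = 11101011 → 3-byte char (#9). Advance 3.
Byte at offset 28: 0xE2 = 11100010 → 3-byte char (#10). Advance 3.
Byte at offset 31: 0xF0 = 11110000 → 4-byte char (#11). Advance 4.
Reached end at offset 35 after 11 code points.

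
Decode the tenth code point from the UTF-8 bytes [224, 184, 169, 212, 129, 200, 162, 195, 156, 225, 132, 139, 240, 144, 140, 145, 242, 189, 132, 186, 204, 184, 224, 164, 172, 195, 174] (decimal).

Offset 0: leading byte 0xE0 = 11100000 → 3-byte char #1 = E0 B8 A9.
Offset 3: leading byte 0xD4 = 11010100 → 2-byte char #2 = D4 81.
Offset 5: leading byte 0xC8 = 11001000 → 2-byte char #3 = C8 A2.
Offset 7: leading byte 0xC3 = 11000011 → 2-byte char #4 = C3 9C.
Offset 9: leading byte 0xE1 = 11100001 → 3-byte char #5 = E1 84 8B.
Offset 12: leading byte 0xF0 = 11110000 → 4-byte char #6 = F0 90 8C 91.
Offset 16: leading byte 0xF2 = 11110010 → 4-byte char #7 = F2 BD 84 BA.
Offset 20: leading byte 0xCC = 11001100 → 2-byte char #8 = CC B8.
Offset 22: leading byte 0xE0 = 11100000 → 3-byte char #9 = E0 A4 AC.
Offset 25: leading byte 0xC3 = 11000011 → 2-byte char #10 = C3 AE.
Leading byte 0xC3 = 11000011 matches 110xxxxx → 2-byte sequence.
Byte 1: 0xC3 = 11000011, payload 00011 (5 bits).
Byte 2: 0xAE = 10101110 (10xxxxxx ✓), payload 101110.
Concatenate: 00011101110 = 0xEE (11 bits → U+00EE).

U+00EE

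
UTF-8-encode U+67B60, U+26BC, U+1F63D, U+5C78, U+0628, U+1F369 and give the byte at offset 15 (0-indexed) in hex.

0xA8

U+67B60 → 4-byte form F1 A7 AD A0 at offsets 0–3.
U+26BC → 3-byte form E2 9A BC at offsets 4–6.
U+1F63D → 4-byte form F0 9F 98 BD at offsets 7–10.
U+5C78 → 3-byte form E5 B1 B8 at offsets 11–13.
U+0628 → 2-byte form D8 A8 at offsets 14–15.
Offset 15 falls in char 5's range; it's byte 2 of D8 A8 = 0xA8.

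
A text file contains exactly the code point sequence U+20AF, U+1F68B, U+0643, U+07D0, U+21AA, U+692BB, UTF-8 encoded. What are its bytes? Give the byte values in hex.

E2 82 AF F0 9F 9A 8B D9 83 DF 90 E2 86 AA F1 A9 8A BB

U+20AF: 3-byte form → E2 82 AF.
U+1F68B: 4-byte form → F0 9F 9A 8B.
U+0643: 2-byte form → D9 83.
U+07D0: 2-byte form → DF 90.
U+21AA: 3-byte form → E2 86 AA.
U+692BB: 4-byte form → F1 A9 8A BB.
Concatenated (18 bytes): E2 82 AF F0 9F 9A 8B D9 83 DF 90 E2 86 AA F1 A9 8A BB.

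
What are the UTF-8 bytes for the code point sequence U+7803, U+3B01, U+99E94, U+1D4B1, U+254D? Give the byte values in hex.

E7 A0 83 E3 AC 81 F2 99 BA 94 F0 9D 92 B1 E2 95 8D

U+7803: 3-byte form → E7 A0 83.
U+3B01: 3-byte form → E3 AC 81.
U+99E94: 4-byte form → F2 99 BA 94.
U+1D4B1: 4-byte form → F0 9D 92 B1.
U+254D: 3-byte form → E2 95 8D.
Concatenated (17 bytes): E7 A0 83 E3 AC 81 F2 99 BA 94 F0 9D 92 B1 E2 95 8D.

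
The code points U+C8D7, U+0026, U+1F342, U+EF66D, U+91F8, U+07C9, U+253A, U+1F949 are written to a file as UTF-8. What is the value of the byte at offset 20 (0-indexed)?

U+C8D7 → 3-byte form EC A3 97 at offsets 0–2.
U+0026 → 1-byte form 26 at offsets 3–3.
U+1F342 → 4-byte form F0 9F 8D 82 at offsets 4–7.
U+EF66D → 4-byte form F3 AF 99 AD at offsets 8–11.
U+91F8 → 3-byte form E9 87 B8 at offsets 12–14.
U+07C9 → 2-byte form DF 89 at offsets 15–16.
U+253A → 3-byte form E2 94 BA at offsets 17–19.
U+1F949 → 4-byte form F0 9F A5 89 at offsets 20–23.
Offset 20 falls in char 8's range; it's byte 1 of F0 9F A5 89 = 0xF0.

0xF0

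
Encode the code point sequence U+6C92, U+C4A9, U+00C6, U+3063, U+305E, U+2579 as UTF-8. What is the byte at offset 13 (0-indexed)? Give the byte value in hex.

U+6C92 → 3-byte form E6 B2 92 at offsets 0–2.
U+C4A9 → 3-byte form EC 92 A9 at offsets 3–5.
U+00C6 → 2-byte form C3 86 at offsets 6–7.
U+3063 → 3-byte form E3 81 A3 at offsets 8–10.
U+305E → 3-byte form E3 81 9E at offsets 11–13.
Offset 13 falls in char 5's range; it's byte 3 of E3 81 9E = 0x9E.

0x9E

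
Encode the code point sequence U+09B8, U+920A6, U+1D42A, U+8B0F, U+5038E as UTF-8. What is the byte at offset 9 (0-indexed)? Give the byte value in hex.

U+09B8 → 3-byte form E0 A6 B8 at offsets 0–2.
U+920A6 → 4-byte form F2 92 82 A6 at offsets 3–6.
U+1D42A → 4-byte form F0 9D 90 AA at offsets 7–10.
Offset 9 falls in char 3's range; it's byte 3 of F0 9D 90 AA = 0x90.

0x90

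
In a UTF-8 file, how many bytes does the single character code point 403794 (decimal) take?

4

U+62952 = 0x62952. UTF-8 uses 1 byte below 0x80, 2 below 0x800, 3 below 0x10000, 4 up to 0x10FFFF. 0x62952 is in U+10000–U+10FFFF → 4 bytes.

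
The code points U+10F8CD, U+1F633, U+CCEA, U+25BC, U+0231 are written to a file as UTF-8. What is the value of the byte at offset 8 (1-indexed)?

0xB3

1-indexed offset 8 is 0-indexed offset 7.
U+10F8CD → 4-byte form F4 8F A3 8D at offsets 0–3.
U+1F633 → 4-byte form F0 9F 98 B3 at offsets 4–7.
Offset 7 falls in char 2's range; it's byte 4 of F0 9F 98 B3 = 0xB3.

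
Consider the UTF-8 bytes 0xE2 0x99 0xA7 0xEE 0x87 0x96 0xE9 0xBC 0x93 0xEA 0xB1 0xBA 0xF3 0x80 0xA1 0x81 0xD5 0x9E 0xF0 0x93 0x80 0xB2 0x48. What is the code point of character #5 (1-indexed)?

U+C0841

Offset 0: leading byte 0xE2 = 11100010 → 3-byte char #1 = E2 99 A7.
Offset 3: leading byte 0xEE = 11101110 → 3-byte char #2 = EE 87 96.
Offset 6: leading byte 0xE9 = 11101001 → 3-byte char #3 = E9 BC 93.
Offset 9: leading byte 0xEA = 11101010 → 3-byte char #4 = EA B1 BA.
Offset 12: leading byte 0xF3 = 11110011 → 4-byte char #5 = F3 80 A1 81.
Leading byte 0xF3 = 11110011 matches 11110xxx → 4-byte sequence.
Byte 1: 0xF3 = 11110011, payload 011 (3 bits).
Byte 2: 0x80 = 10000000 (10xxxxxx ✓), payload 000000.
Byte 3: 0xA1 = 10100001 (10xxxxxx ✓), payload 100001.
Byte 4: 0x81 = 10000001 (10xxxxxx ✓), payload 000001.
Concatenate: 011000000100001000001 = 0xC0841 (21 bits → U+C0841).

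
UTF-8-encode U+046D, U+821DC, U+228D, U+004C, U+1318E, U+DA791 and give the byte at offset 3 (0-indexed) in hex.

0x82

U+046D → 2-byte form D1 AD at offsets 0–1.
U+821DC → 4-byte form F2 82 87 9C at offsets 2–5.
Offset 3 falls in char 2's range; it's byte 2 of F2 82 87 9C = 0x82.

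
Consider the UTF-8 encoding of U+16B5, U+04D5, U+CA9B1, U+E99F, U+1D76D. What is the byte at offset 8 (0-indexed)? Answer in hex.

U+16B5 → 3-byte form E1 9A B5 at offsets 0–2.
U+04D5 → 2-byte form D3 95 at offsets 3–4.
U+CA9B1 → 4-byte form F3 8A A6 B1 at offsets 5–8.
Offset 8 falls in char 3's range; it's byte 4 of F3 8A A6 B1 = 0xB1.

0xB1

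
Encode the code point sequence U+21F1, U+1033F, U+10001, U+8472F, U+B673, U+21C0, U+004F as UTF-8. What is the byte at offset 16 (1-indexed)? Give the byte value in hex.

0xEB

1-indexed offset 16 is 0-indexed offset 15.
U+21F1 → 3-byte form E2 87 B1 at offsets 0–2.
U+1033F → 4-byte form F0 90 8C BF at offsets 3–6.
U+10001 → 4-byte form F0 90 80 81 at offsets 7–10.
U+8472F → 4-byte form F2 84 9C AF at offsets 11–14.
U+B673 → 3-byte form EB 99 B3 at offsets 15–17.
Offset 15 falls in char 5's range; it's byte 1 of EB 99 B3 = 0xEB.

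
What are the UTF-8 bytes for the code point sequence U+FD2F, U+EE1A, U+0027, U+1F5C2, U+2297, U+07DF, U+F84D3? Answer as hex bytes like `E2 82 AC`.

U+FD2F: 3-byte form → EF B4 AF.
U+EE1A: 3-byte form → EE B8 9A.
U+0027: 1-byte form → 27.
U+1F5C2: 4-byte form → F0 9F 97 82.
U+2297: 3-byte form → E2 8A 97.
U+07DF: 2-byte form → DF 9F.
U+F84D3: 4-byte form → F3 B8 93 93.
Concatenated (20 bytes): EF B4 AF EE B8 9A 27 F0 9F 97 82 E2 8A 97 DF 9F F3 B8 93 93.

EF B4 AF EE B8 9A 27 F0 9F 97 82 E2 8A 97 DF 9F F3 B8 93 93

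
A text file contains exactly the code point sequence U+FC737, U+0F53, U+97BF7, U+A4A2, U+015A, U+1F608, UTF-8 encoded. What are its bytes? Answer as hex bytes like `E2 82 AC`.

F3 BC 9C B7 E0 BD 93 F2 97 AF B7 EA 92 A2 C5 9A F0 9F 98 88

U+FC737: 4-byte form → F3 BC 9C B7.
U+0F53: 3-byte form → E0 BD 93.
U+97BF7: 4-byte form → F2 97 AF B7.
U+A4A2: 3-byte form → EA 92 A2.
U+015A: 2-byte form → C5 9A.
U+1F608: 4-byte form → F0 9F 98 88.
Concatenated (20 bytes): F3 BC 9C B7 E0 BD 93 F2 97 AF B7 EA 92 A2 C5 9A F0 9F 98 88.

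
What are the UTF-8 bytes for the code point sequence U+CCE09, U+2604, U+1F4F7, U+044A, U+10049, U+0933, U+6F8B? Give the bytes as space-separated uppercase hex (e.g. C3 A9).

F3 8C B8 89 E2 98 84 F0 9F 93 B7 D1 8A F0 90 81 89 E0 A4 B3 E6 BE 8B

U+CCE09: 4-byte form → F3 8C B8 89.
U+2604: 3-byte form → E2 98 84.
U+1F4F7: 4-byte form → F0 9F 93 B7.
U+044A: 2-byte form → D1 8A.
U+10049: 4-byte form → F0 90 81 89.
U+0933: 3-byte form → E0 A4 B3.
U+6F8B: 3-byte form → E6 BE 8B.
Concatenated (23 bytes): F3 8C B8 89 E2 98 84 F0 9F 93 B7 D1 8A F0 90 81 89 E0 A4 B3 E6 BE 8B.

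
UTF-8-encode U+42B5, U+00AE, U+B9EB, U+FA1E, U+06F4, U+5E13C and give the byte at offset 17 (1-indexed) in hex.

0xBC

1-indexed offset 17 is 0-indexed offset 16.
U+42B5 → 3-byte form E4 8A B5 at offsets 0–2.
U+00AE → 2-byte form C2 AE at offsets 3–4.
U+B9EB → 3-byte form EB A7 AB at offsets 5–7.
U+FA1E → 3-byte form EF A8 9E at offsets 8–10.
U+06F4 → 2-byte form DB B4 at offsets 11–12.
U+5E13C → 4-byte form F1 9E 84 BC at offsets 13–16.
Offset 16 falls in char 6's range; it's byte 4 of F1 9E 84 BC = 0xBC.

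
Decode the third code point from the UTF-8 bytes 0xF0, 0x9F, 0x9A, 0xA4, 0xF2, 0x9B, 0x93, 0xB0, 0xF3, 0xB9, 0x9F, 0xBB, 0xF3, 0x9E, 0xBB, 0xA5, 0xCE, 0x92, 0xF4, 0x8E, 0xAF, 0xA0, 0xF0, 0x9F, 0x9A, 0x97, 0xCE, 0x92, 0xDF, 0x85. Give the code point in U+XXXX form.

Offset 0: leading byte 0xF0 = 11110000 → 4-byte char #1 = F0 9F 9A A4.
Offset 4: leading byte 0xF2 = 11110010 → 4-byte char #2 = F2 9B 93 B0.
Offset 8: leading byte 0xF3 = 11110011 → 4-byte char #3 = F3 B9 9F BB.
Leading byte 0xF3 = 11110011 matches 11110xxx → 4-byte sequence.
Byte 1: 0xF3 = 11110011, payload 011 (3 bits).
Byte 2: 0xB9 = 10111001 (10xxxxxx ✓), payload 111001.
Byte 3: 0x9F = 10011111 (10xxxxxx ✓), payload 011111.
Byte 4: 0xBB = 10111011 (10xxxxxx ✓), payload 111011.
Concatenate: 011111001011111111011 = 0xF97FB (21 bits → U+F97FB).

U+F97FB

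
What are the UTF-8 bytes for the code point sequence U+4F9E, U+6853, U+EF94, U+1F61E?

U+4F9E: 3-byte form → E4 BE 9E.
U+6853: 3-byte form → E6 A1 93.
U+EF94: 3-byte form → EE BE 94.
U+1F61E: 4-byte form → F0 9F 98 9E.
Concatenated (13 bytes): E4 BE 9E E6 A1 93 EE BE 94 F0 9F 98 9E.

E4 BE 9E E6 A1 93 EE BE 94 F0 9F 98 9E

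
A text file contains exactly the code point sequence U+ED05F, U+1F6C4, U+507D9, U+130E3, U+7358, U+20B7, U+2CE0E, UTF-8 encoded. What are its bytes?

F3 AD 81 9F F0 9F 9B 84 F1 90 9F 99 F0 93 83 A3 E7 8D 98 E2 82 B7 F0 AC B8 8E

U+ED05F: 4-byte form → F3 AD 81 9F.
U+1F6C4: 4-byte form → F0 9F 9B 84.
U+507D9: 4-byte form → F1 90 9F 99.
U+130E3: 4-byte form → F0 93 83 A3.
U+7358: 3-byte form → E7 8D 98.
U+20B7: 3-byte form → E2 82 B7.
U+2CE0E: 4-byte form → F0 AC B8 8E.
Concatenated (26 bytes): F3 AD 81 9F F0 9F 9B 84 F1 90 9F 99 F0 93 83 A3 E7 8D 98 E2 82 B7 F0 AC B8 8E.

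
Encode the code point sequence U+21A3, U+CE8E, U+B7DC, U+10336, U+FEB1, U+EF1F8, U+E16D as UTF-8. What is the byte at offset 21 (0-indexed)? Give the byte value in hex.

U+21A3 → 3-byte form E2 86 A3 at offsets 0–2.
U+CE8E → 3-byte form EC BA 8E at offsets 3–5.
U+B7DC → 3-byte form EB 9F 9C at offsets 6–8.
U+10336 → 4-byte form F0 90 8C B6 at offsets 9–12.
U+FEB1 → 3-byte form EF BA B1 at offsets 13–15.
U+EF1F8 → 4-byte form F3 AF 87 B8 at offsets 16–19.
U+E16D → 3-byte form EE 85 AD at offsets 20–22.
Offset 21 falls in char 7's range; it's byte 2 of EE 85 AD = 0x85.

0x85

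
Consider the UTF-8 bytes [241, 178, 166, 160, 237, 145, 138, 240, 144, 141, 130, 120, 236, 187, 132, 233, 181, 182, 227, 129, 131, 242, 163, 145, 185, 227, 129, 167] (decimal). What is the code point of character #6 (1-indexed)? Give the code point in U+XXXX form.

U+9D76

Offset 0: leading byte 0xF1 = 11110001 → 4-byte char #1 = F1 B2 A6 A0.
Offset 4: leading byte 0xED = 11101101 → 3-byte char #2 = ED 91 8A.
Offset 7: leading byte 0xF0 = 11110000 → 4-byte char #3 = F0 90 8D 82.
Offset 11: leading byte 0x78 = 01111000 → 1-byte char #4 = 78.
Offset 12: leading byte 0xEC = 11101100 → 3-byte char #5 = EC BB 84.
Offset 15: leading byte 0xE9 = 11101001 → 3-byte char #6 = E9 B5 B6.
Leading byte 0xE9 = 11101001 matches 1110xxxx → 3-byte sequence.
Byte 1: 0xE9 = 11101001, payload 1001 (4 bits).
Byte 2: 0xB5 = 10110101 (10xxxxxx ✓), payload 110101.
Byte 3: 0xB6 = 10110110 (10xxxxxx ✓), payload 110110.
Concatenate: 1001110101110110 = 0x9D76 (16 bits → U+9D76).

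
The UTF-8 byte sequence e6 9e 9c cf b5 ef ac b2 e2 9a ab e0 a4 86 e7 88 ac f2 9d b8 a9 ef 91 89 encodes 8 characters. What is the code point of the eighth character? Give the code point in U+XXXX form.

U+F449

Offset 0: leading byte 0xE6 = 11100110 → 3-byte char #1 = E6 9E 9C.
Offset 3: leading byte 0xCF = 11001111 → 2-byte char #2 = CF B5.
Offset 5: leading byte 0xEF = 11101111 → 3-byte char #3 = EF AC B2.
Offset 8: leading byte 0xE2 = 11100010 → 3-byte char #4 = E2 9A AB.
Offset 11: leading byte 0xE0 = 11100000 → 3-byte char #5 = E0 A4 86.
Offset 14: leading byte 0xE7 = 11100111 → 3-byte char #6 = E7 88 AC.
Offset 17: leading byte 0xF2 = 11110010 → 4-byte char #7 = F2 9D B8 A9.
Offset 21: leading byte 0xEF = 11101111 → 3-byte char #8 = EF 91 89.
Leading byte 0xEF = 11101111 matches 1110xxxx → 3-byte sequence.
Byte 1: 0xEF = 11101111, payload 1111 (4 bits).
Byte 2: 0x91 = 10010001 (10xxxxxx ✓), payload 010001.
Byte 3: 0x89 = 10001001 (10xxxxxx ✓), payload 001001.
Concatenate: 1111010001001001 = 0xF449 (16 bits → U+F449).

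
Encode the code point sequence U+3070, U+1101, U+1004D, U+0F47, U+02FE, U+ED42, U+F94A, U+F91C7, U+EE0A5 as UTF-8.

E3 81 B0 E1 84 81 F0 90 81 8D E0 BD 87 CB BE EE B5 82 EF A5 8A F3 B9 87 87 F3 AE 82 A5

U+3070: 3-byte form → E3 81 B0.
U+1101: 3-byte form → E1 84 81.
U+1004D: 4-byte form → F0 90 81 8D.
U+0F47: 3-byte form → E0 BD 87.
U+02FE: 2-byte form → CB BE.
U+ED42: 3-byte form → EE B5 82.
U+F94A: 3-byte form → EF A5 8A.
U+F91C7: 4-byte form → F3 B9 87 87.
U+EE0A5: 4-byte form → F3 AE 82 A5.
Concatenated (29 bytes): E3 81 B0 E1 84 81 F0 90 81 8D E0 BD 87 CB BE EE B5 82 EF A5 8A F3 B9 87 87 F3 AE 82 A5.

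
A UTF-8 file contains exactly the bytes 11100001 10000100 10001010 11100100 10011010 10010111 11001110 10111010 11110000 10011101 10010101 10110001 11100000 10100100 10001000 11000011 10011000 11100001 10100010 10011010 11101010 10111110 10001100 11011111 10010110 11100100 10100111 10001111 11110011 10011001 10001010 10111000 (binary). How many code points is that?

11

Byte at offset 0: 0xE1 = 11100001 → 3-byte char (#1). Advance 3.
Byte at offset 3: 0xE4 = 11100100 → 3-byte char (#2). Advance 3.
Byte at offset 6: 0xCE = 11001110 → 2-byte char (#3). Advance 2.
Byte at offset 8: 0xF0 = 11110000 → 4-byte char (#4). Advance 4.
Byte at offset 12: 0xE0 = 11100000 → 3-byte char (#5). Advance 3.
Byte at offset 15: 0xC3 = 11000011 → 2-byte char (#6). Advance 2.
Byte at offset 17: 0xE1 = 11100001 → 3-byte char (#7). Advance 3.
Byte at offset 20: 0xEA = 11101010 → 3-byte char (#8). Advance 3.
Byte at offset 23: 0xDF = 11011111 → 2-byte char (#9). Advance 2.
Byte at offset 25: 0xE4 = 11100100 → 3-byte char (#10). Advance 3.
Byte at offset 28: 0xF3 = 11110011 → 4-byte char (#11). Advance 4.
Reached end at offset 32 after 11 code points.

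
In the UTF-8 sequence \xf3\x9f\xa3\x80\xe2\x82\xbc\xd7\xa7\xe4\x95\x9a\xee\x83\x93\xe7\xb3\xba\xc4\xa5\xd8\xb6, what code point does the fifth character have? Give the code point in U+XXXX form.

U+E0D3

Offset 0: leading byte 0xF3 = 11110011 → 4-byte char #1 = F3 9F A3 80.
Offset 4: leading byte 0xE2 = 11100010 → 3-byte char #2 = E2 82 BC.
Offset 7: leading byte 0xD7 = 11010111 → 2-byte char #3 = D7 A7.
Offset 9: leading byte 0xE4 = 11100100 → 3-byte char #4 = E4 95 9A.
Offset 12: leading byte 0xEE = 11101110 → 3-byte char #5 = EE 83 93.
Leading byte 0xEE = 11101110 matches 1110xxxx → 3-byte sequence.
Byte 1: 0xEE = 11101110, payload 1110 (4 bits).
Byte 2: 0x83 = 10000011 (10xxxxxx ✓), payload 000011.
Byte 3: 0x93 = 10010011 (10xxxxxx ✓), payload 010011.
Concatenate: 1110000011010011 = 0xE0D3 (16 bits → U+E0D3).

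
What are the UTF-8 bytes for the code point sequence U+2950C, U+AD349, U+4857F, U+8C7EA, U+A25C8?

F0 A9 94 8C F2 AD 8D 89 F1 88 95 BF F2 8C 9F AA F2 A2 97 88

U+2950C: 4-byte form → F0 A9 94 8C.
U+AD349: 4-byte form → F2 AD 8D 89.
U+4857F: 4-byte form → F1 88 95 BF.
U+8C7EA: 4-byte form → F2 8C 9F AA.
U+A25C8: 4-byte form → F2 A2 97 88.
Concatenated (20 bytes): F0 A9 94 8C F2 AD 8D 89 F1 88 95 BF F2 8C 9F AA F2 A2 97 88.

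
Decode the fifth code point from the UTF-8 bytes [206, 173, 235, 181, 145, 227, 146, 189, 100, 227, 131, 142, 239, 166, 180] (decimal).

Offset 0: leading byte 0xCE = 11001110 → 2-byte char #1 = CE AD.
Offset 2: leading byte 0xEB = 11101011 → 3-byte char #2 = EB B5 91.
Offset 5: leading byte 0xE3 = 11100011 → 3-byte char #3 = E3 92 BD.
Offset 8: leading byte 0x64 = 01100100 → 1-byte char #4 = 64.
Offset 9: leading byte 0xE3 = 11100011 → 3-byte char #5 = E3 83 8E.
Leading byte 0xE3 = 11100011 matches 1110xxxx → 3-byte sequence.
Byte 1: 0xE3 = 11100011, payload 0011 (4 bits).
Byte 2: 0x83 = 10000011 (10xxxxxx ✓), payload 000011.
Byte 3: 0x8E = 10001110 (10xxxxxx ✓), payload 001110.
Concatenate: 0011000011001110 = 0x30CE (16 bits → U+30CE).

U+30CE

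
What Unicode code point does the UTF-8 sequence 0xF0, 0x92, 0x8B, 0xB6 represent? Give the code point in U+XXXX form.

U+122F6

Leading byte 0xF0 = 11110000 matches 11110xxx → 4-byte sequence.
Byte 1: 0xF0 = 11110000, payload 000 (3 bits).
Byte 2: 0x92 = 10010010 (10xxxxxx ✓), payload 010010.
Byte 3: 0x8B = 10001011 (10xxxxxx ✓), payload 001011.
Byte 4: 0xB6 = 10110110 (10xxxxxx ✓), payload 110110.
Concatenate: 000010010001011110110 = 0x122F6 (21 bits → U+122F6).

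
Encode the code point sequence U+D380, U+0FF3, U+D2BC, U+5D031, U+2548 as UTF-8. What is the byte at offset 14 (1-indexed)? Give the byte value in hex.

0xE2

1-indexed offset 14 is 0-indexed offset 13.
U+D380 → 3-byte form ED 8E 80 at offsets 0–2.
U+0FF3 → 3-byte form E0 BF B3 at offsets 3–5.
U+D2BC → 3-byte form ED 8A BC at offsets 6–8.
U+5D031 → 4-byte form F1 9D 80 B1 at offsets 9–12.
U+2548 → 3-byte form E2 95 88 at offsets 13–15.
Offset 13 falls in char 5's range; it's byte 1 of E2 95 88 = 0xE2.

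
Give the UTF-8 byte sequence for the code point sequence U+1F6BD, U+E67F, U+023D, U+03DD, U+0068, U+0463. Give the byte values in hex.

F0 9F 9A BD EE 99 BF C8 BD CF 9D 68 D1 A3

U+1F6BD: 4-byte form → F0 9F 9A BD.
U+E67F: 3-byte form → EE 99 BF.
U+023D: 2-byte form → C8 BD.
U+03DD: 2-byte form → CF 9D.
U+0068: 1-byte form → 68.
U+0463: 2-byte form → D1 A3.
Concatenated (14 bytes): F0 9F 9A BD EE 99 BF C8 BD CF 9D 68 D1 A3.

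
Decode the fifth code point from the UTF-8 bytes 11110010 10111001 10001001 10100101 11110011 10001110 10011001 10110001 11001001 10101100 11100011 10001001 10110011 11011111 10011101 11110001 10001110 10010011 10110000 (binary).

U+07DD

Offset 0: leading byte 0xF2 = 11110010 → 4-byte char #1 = F2 B9 89 A5.
Offset 4: leading byte 0xF3 = 11110011 → 4-byte char #2 = F3 8E 99 B1.
Offset 8: leading byte 0xC9 = 11001001 → 2-byte char #3 = C9 AC.
Offset 10: leading byte 0xE3 = 11100011 → 3-byte char #4 = E3 89 B3.
Offset 13: leading byte 0xDF = 11011111 → 2-byte char #5 = DF 9D.
Leading byte 0xDF = 11011111 matches 110xxxxx → 2-byte sequence.
Byte 1: 0xDF = 11011111, payload 11111 (5 bits).
Byte 2: 0x9D = 10011101 (10xxxxxx ✓), payload 011101.
Concatenate: 11111011101 = 0x7DD (11 bits → U+07DD).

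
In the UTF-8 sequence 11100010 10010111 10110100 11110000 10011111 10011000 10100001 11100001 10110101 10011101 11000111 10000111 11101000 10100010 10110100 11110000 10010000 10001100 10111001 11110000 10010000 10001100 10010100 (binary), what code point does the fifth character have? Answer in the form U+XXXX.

Offset 0: leading byte 0xE2 = 11100010 → 3-byte char #1 = E2 97 B4.
Offset 3: leading byte 0xF0 = 11110000 → 4-byte char #2 = F0 9F 98 A1.
Offset 7: leading byte 0xE1 = 11100001 → 3-byte char #3 = E1 B5 9D.
Offset 10: leading byte 0xC7 = 11000111 → 2-byte char #4 = C7 87.
Offset 12: leading byte 0xE8 = 11101000 → 3-byte char #5 = E8 A2 B4.
Leading byte 0xE8 = 11101000 matches 1110xxxx → 3-byte sequence.
Byte 1: 0xE8 = 11101000, payload 1000 (4 bits).
Byte 2: 0xA2 = 10100010 (10xxxxxx ✓), payload 100010.
Byte 3: 0xB4 = 10110100 (10xxxxxx ✓), payload 110100.
Concatenate: 1000100010110100 = 0x88B4 (16 bits → U+88B4).

U+88B4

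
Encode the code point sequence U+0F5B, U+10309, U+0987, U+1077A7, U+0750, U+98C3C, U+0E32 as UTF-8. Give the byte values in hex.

E0 BD 9B F0 90 8C 89 E0 A6 87 F4 87 9E A7 DD 90 F2 98 B0 BC E0 B8 B2

U+0F5B: 3-byte form → E0 BD 9B.
U+10309: 4-byte form → F0 90 8C 89.
U+0987: 3-byte form → E0 A6 87.
U+1077A7: 4-byte form → F4 87 9E A7.
U+0750: 2-byte form → DD 90.
U+98C3C: 4-byte form → F2 98 B0 BC.
U+0E32: 3-byte form → E0 B8 B2.
Concatenated (23 bytes): E0 BD 9B F0 90 8C 89 E0 A6 87 F4 87 9E A7 DD 90 F2 98 B0 BC E0 B8 B2.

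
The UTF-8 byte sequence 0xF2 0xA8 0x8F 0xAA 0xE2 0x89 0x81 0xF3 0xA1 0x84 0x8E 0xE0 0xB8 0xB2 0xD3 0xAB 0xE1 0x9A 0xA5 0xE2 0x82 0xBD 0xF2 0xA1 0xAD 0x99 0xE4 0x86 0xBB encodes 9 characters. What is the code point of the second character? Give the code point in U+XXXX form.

Offset 0: leading byte 0xF2 = 11110010 → 4-byte char #1 = F2 A8 8F AA.
Offset 4: leading byte 0xE2 = 11100010 → 3-byte char #2 = E2 89 81.
Leading byte 0xE2 = 11100010 matches 1110xxxx → 3-byte sequence.
Byte 1: 0xE2 = 11100010, payload 0010 (4 bits).
Byte 2: 0x89 = 10001001 (10xxxxxx ✓), payload 001001.
Byte 3: 0x81 = 10000001 (10xxxxxx ✓), payload 000001.
Concatenate: 0010001001000001 = 0x2241 (16 bits → U+2241).

U+2241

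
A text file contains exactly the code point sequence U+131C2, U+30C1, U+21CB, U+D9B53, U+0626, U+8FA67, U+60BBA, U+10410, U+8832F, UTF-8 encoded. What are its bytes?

F0 93 87 82 E3 83 81 E2 87 8B F3 99 AD 93 D8 A6 F2 8F A9 A7 F1 A0 AE BA F0 90 90 90 F2 88 8C AF

U+131C2: 4-byte form → F0 93 87 82.
U+30C1: 3-byte form → E3 83 81.
U+21CB: 3-byte form → E2 87 8B.
U+D9B53: 4-byte form → F3 99 AD 93.
U+0626: 2-byte form → D8 A6.
U+8FA67: 4-byte form → F2 8F A9 A7.
U+60BBA: 4-byte form → F1 A0 AE BA.
U+10410: 4-byte form → F0 90 90 90.
U+8832F: 4-byte form → F2 88 8C AF.
Concatenated (32 bytes): F0 93 87 82 E3 83 81 E2 87 8B F3 99 AD 93 D8 A6 F2 8F A9 A7 F1 A0 AE BA F0 90 90 90 F2 88 8C AF.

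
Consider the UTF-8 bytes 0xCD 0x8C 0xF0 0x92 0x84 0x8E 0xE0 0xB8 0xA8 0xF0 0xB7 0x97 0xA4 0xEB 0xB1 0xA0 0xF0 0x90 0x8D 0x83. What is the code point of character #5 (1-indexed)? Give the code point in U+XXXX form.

Offset 0: leading byte 0xCD = 11001101 → 2-byte char #1 = CD 8C.
Offset 2: leading byte 0xF0 = 11110000 → 4-byte char #2 = F0 92 84 8E.
Offset 6: leading byte 0xE0 = 11100000 → 3-byte char #3 = E0 B8 A8.
Offset 9: leading byte 0xF0 = 11110000 → 4-byte char #4 = F0 B7 97 A4.
Offset 13: leading byte 0xEB = 11101011 → 3-byte char #5 = EB B1 A0.
Leading byte 0xEB = 11101011 matches 1110xxxx → 3-byte sequence.
Byte 1: 0xEB = 11101011, payload 1011 (4 bits).
Byte 2: 0xB1 = 10110001 (10xxxxxx ✓), payload 110001.
Byte 3: 0xA0 = 10100000 (10xxxxxx ✓), payload 100000.
Concatenate: 1011110001100000 = 0xBC60 (16 bits → U+BC60).

U+BC60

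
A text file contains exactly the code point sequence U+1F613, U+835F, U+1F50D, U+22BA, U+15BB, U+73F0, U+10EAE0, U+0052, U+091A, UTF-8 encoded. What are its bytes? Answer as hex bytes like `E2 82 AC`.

U+1F613: 4-byte form → F0 9F 98 93.
U+835F: 3-byte form → E8 8D 9F.
U+1F50D: 4-byte form → F0 9F 94 8D.
U+22BA: 3-byte form → E2 8A BA.
U+15BB: 3-byte form → E1 96 BB.
U+73F0: 3-byte form → E7 8F B0.
U+10EAE0: 4-byte form → F4 8E AB A0.
U+0052: 1-byte form → 52.
U+091A: 3-byte form → E0 A4 9A.
Concatenated (28 bytes): F0 9F 98 93 E8 8D 9F F0 9F 94 8D E2 8A BA E1 96 BB E7 8F B0 F4 8E AB A0 52 E0 A4 9A.

F0 9F 98 93 E8 8D 9F F0 9F 94 8D E2 8A BA E1 96 BB E7 8F B0 F4 8E AB A0 52 E0 A4 9A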